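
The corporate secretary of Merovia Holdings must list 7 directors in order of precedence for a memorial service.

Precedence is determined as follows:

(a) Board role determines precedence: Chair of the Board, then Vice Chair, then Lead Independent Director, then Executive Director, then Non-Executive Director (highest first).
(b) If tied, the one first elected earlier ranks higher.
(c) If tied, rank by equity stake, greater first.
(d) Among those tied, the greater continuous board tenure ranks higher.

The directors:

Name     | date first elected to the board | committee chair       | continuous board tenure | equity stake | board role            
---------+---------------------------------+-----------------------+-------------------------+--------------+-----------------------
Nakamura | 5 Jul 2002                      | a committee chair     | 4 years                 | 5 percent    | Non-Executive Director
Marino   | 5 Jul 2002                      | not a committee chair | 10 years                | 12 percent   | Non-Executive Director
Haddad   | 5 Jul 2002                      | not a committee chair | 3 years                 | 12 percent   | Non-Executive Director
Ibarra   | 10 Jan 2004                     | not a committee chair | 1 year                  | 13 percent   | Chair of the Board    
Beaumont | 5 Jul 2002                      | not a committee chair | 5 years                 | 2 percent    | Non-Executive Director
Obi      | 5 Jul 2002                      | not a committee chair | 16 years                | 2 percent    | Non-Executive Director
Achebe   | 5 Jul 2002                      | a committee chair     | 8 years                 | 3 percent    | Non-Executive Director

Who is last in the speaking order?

Beaumont

By board role: Ibarra (Chair of the Board); then Marino, Haddad, Nakamura, Achebe, Obi and Beaumont (Non-Executive Director).
Marino, Haddad, Nakamura, Achebe, Obi and Beaumont all have date first elected to the board 5 Jul 2002, so the next rule applies.
Among Marino, Haddad, Nakamura, Achebe, Obi and Beaumont, by equity stake (higher first): Marino and Haddad (12 percent) before Nakamura (5 percent) before Achebe (3 percent) before Obi and Beaumont (2 percent).
Among Marino and Haddad, by continuous board tenure (higher first): Marino (10 years) before Haddad (3 years).
Among Obi and Beaumont, by continuous board tenure (higher first): Obi (16 years) before Beaumont (5 years).
Order: Ibarra, Marino, Haddad, Nakamura, Achebe, Obi, Beaumont.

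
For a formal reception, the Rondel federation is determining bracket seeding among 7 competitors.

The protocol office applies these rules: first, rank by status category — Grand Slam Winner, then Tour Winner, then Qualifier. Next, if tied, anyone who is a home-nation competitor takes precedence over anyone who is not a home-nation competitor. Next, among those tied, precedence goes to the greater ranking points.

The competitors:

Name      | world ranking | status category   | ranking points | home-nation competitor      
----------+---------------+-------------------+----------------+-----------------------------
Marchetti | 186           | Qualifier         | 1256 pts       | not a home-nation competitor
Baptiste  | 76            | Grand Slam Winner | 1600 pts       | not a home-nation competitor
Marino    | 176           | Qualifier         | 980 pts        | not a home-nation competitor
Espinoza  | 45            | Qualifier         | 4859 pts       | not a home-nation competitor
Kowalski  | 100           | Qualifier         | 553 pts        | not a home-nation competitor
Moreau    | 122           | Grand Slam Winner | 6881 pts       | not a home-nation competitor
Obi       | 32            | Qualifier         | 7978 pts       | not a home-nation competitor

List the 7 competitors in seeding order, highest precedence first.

By status category: Moreau and Baptiste (Grand Slam Winner); then Obi, Espinoza, Marchetti, Marino and Kowalski (Qualifier).
Moreau and Baptiste are each not a home-nation competitor, so the next rule applies.
Among Moreau and Baptiste, by ranking points (higher first): Moreau (6881 pts) before Baptiste (1600 pts).
Obi, Espinoza, Marchetti, Marino and Kowalski are each not a home-nation competitor, so the next rule applies.
Among Obi, Espinoza, Marchetti, Marino and Kowalski, by ranking points (higher first): Obi (7978 pts) before Espinoza (4859 pts) before Marchetti (1256 pts) before Marino (980 pts) before Kowalski (553 pts).
Full order: Moreau, Baptiste, Obi, Espinoza, Marchetti, Marino, Kowalski.

Moreau, Baptiste, Obi, Espinoza, Marchetti, Marino, Kowalski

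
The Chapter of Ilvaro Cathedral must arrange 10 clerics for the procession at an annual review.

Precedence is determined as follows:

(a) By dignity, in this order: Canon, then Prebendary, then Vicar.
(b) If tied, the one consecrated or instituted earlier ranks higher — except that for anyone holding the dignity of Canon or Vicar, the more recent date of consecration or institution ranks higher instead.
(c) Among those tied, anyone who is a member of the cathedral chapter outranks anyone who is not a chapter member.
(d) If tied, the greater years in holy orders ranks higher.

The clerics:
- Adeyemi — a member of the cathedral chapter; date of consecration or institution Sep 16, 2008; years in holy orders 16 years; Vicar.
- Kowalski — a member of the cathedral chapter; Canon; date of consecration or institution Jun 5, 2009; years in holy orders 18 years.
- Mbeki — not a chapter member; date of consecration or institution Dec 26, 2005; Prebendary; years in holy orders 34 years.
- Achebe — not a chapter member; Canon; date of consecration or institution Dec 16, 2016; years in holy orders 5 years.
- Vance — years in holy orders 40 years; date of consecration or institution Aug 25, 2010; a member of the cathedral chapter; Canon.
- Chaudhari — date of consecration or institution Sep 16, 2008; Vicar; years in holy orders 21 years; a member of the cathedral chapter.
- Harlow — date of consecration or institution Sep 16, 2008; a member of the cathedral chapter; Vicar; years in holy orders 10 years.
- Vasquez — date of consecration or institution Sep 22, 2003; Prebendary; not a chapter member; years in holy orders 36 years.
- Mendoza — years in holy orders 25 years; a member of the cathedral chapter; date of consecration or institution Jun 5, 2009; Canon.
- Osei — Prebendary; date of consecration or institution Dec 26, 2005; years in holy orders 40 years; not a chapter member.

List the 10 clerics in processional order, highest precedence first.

By dignity: Achebe, Vance, Mendoza and Kowalski (Canon); then Vasquez, Osei and Mbeki (Prebendary); then Chaudhari, Adeyemi and Harlow (Vicar).
Among Achebe, Vance, Mendoza and Kowalski, by date of consecration or institution (later first) (reversed rule for this group): Achebe (Dec 16, 2016) before Vance (Aug 25, 2010) before Mendoza and Kowalski (Jun 5, 2009).
Mendoza and Kowalski are each a member of the cathedral chapter, so the next rule applies.
Among Mendoza and Kowalski, by years in holy orders (higher first): Mendoza (25 years) before Kowalski (18 years).
Among Vasquez, Osei and Mbeki, by date of consecration or institution (earlier first): Vasquez (Sep 22, 2003) before Osei and Mbeki (Dec 26, 2005).
Osei and Mbeki are each not a chapter member, so the next rule applies.
Among Osei and Mbeki, by years in holy orders (higher first): Osei (40 years) before Mbeki (34 years).
Chaudhari, Adeyemi and Harlow all have date of consecration or institution Sep 16, 2008, so the next rule applies.
Chaudhari, Adeyemi and Harlow are each a member of the cathedral chapter, so the next rule applies.
Among Chaudhari, Adeyemi and Harlow, by years in holy orders (higher first): Chaudhari (21 years) before Adeyemi (16 years) before Harlow (10 years).
Full order: Achebe, Vance, Mendoza, Kowalski, Vasquez, Osei, Mbeki, Chaudhari, Adeyemi, Harlow.

Achebe, Vance, Mendoza, Kowalski, Vasquez, Osei, Mbeki, Chaudhari, Adeyemi, Harlow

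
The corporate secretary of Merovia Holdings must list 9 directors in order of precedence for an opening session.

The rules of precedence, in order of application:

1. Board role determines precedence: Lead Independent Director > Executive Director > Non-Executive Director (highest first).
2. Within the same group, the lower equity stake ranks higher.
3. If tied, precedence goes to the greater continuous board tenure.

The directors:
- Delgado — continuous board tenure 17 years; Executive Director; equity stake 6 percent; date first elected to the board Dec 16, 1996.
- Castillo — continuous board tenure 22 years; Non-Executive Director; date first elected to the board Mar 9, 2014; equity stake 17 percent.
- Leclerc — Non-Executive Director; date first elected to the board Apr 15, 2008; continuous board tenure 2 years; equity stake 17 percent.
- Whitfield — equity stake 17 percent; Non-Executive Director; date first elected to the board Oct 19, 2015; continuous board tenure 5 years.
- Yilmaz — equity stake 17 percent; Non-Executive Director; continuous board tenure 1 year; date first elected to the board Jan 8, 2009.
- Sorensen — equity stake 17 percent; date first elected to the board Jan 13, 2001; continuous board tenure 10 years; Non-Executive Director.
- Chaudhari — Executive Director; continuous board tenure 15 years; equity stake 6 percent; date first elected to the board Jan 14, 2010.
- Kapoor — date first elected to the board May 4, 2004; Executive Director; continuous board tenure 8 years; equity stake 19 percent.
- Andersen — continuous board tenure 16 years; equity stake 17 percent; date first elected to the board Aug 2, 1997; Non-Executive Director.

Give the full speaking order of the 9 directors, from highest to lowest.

Delgado, Chaudhari, Kapoor, Castillo, Andersen, Sorensen, Whitfield, Leclerc, Yilmaz

By board role: Delgado, Chaudhari and Kapoor (Executive Director); then Castillo, Andersen, Sorensen, Whitfield, Leclerc and Yilmaz (Non-Executive Director).
Among Delgado, Chaudhari and Kapoor, by equity stake (lower first): Delgado and Chaudhari (6 percent) before Kapoor (19 percent).
Among Delgado and Chaudhari, by continuous board tenure (higher first): Delgado (17 years) before Chaudhari (15 years).
Castillo, Andersen, Sorensen, Whitfield, Leclerc and Yilmaz all have equity stake 17 percent, so the next rule applies.
Among Castillo, Andersen, Sorensen, Whitfield, Leclerc and Yilmaz, by continuous board tenure (higher first): Castillo (22 years) before Andersen (16 years) before Sorensen (10 years) before Whitfield (5 years) before Leclerc (2 years) before Yilmaz (1 year).
Full order: Delgado, Chaudhari, Kapoor, Castillo, Andersen, Sorensen, Whitfield, Leclerc, Yilmaz.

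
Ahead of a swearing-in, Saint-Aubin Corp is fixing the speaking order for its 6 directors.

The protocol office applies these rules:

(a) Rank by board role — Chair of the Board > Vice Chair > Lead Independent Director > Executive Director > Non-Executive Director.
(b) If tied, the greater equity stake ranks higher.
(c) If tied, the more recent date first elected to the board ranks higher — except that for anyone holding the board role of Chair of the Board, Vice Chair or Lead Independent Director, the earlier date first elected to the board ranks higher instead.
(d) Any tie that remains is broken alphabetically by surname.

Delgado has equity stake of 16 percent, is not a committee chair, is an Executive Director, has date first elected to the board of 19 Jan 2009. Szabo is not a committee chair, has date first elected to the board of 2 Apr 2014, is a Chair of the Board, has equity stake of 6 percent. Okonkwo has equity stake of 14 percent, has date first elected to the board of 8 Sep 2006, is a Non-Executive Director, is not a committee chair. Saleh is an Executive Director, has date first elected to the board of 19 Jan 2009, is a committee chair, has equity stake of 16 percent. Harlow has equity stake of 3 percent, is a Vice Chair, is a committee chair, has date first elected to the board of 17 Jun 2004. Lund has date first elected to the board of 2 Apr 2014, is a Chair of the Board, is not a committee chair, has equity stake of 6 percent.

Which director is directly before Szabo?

By board role: Lund and Szabo (Chair of the Board); then Harlow (Vice Chair); then Delgado and Saleh (Executive Director); then Okonkwo (Non-Executive Director).
Lund and Szabo both have equity stake 6 percent, so the next rule applies.
Lund and Szabo both have date first elected to the board 2 Apr 2014, so the next rule applies.
Among Lund and Szabo, alphabetically by surname: Lund before Szabo.
Delgado and Saleh both have equity stake 16 percent, so the next rule applies.
Delgado and Saleh both have date first elected to the board 19 Jan 2009, so the next rule applies.
Among Delgado and Saleh, alphabetically by surname: Delgado before Saleh.
Order: Lund, Szabo, Harlow, Delgado, Saleh, Okonkwo.

Lund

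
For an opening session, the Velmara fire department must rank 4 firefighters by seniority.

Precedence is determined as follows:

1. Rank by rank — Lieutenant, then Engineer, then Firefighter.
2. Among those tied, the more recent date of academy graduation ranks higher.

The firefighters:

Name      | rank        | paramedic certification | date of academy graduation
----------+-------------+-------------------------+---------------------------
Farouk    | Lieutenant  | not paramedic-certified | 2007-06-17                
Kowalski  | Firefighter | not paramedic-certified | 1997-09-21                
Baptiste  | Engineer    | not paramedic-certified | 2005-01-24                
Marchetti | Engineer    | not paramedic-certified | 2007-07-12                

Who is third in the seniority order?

By rank: Farouk (Lieutenant); then Marchetti and Baptiste (Engineer); then Kowalski (Firefighter).
Among Marchetti and Baptiste, by date of academy graduation (later first): Marchetti (2007-07-12) before Baptiste (2005-01-24).
Order: Farouk, Marchetti, Baptiste, Kowalski.

Baptiste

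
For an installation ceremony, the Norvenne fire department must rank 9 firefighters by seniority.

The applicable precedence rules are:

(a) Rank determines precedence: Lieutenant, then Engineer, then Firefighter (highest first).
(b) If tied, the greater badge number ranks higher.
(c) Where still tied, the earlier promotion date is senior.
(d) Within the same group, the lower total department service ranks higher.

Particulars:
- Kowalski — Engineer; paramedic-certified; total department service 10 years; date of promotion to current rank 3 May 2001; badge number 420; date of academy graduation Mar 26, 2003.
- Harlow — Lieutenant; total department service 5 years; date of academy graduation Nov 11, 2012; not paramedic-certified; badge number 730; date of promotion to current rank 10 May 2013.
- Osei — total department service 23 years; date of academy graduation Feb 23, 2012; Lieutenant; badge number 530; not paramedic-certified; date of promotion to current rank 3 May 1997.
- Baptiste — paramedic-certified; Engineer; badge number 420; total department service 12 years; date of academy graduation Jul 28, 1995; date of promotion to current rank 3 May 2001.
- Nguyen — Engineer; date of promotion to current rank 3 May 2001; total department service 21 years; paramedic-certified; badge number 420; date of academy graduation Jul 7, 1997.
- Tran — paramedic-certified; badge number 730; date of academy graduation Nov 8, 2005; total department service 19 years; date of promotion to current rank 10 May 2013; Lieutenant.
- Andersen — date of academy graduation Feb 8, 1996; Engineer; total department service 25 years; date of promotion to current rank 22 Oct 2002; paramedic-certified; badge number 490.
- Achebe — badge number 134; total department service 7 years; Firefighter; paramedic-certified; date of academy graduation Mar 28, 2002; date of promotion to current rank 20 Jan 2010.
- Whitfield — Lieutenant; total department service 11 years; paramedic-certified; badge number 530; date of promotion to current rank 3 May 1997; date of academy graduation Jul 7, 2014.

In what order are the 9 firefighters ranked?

Harlow, Tran, Whitfield, Osei, Andersen, Kowalski, Baptiste, Nguyen, Achebe

By rank: Harlow, Tran, Whitfield and Osei (Lieutenant); then Andersen, Kowalski, Baptiste and Nguyen (Engineer); then Achebe (Firefighter).
Among Harlow, Tran, Whitfield and Osei, by badge number (higher first): Harlow and Tran (730) before Whitfield and Osei (530).
Harlow and Tran both have date of promotion to current rank 10 May 2013, so the next rule applies.
Among Harlow and Tran, by total department service (lower first): Harlow (5 years) before Tran (19 years).
Whitfield and Osei both have date of promotion to current rank 3 May 1997, so the next rule applies.
Among Whitfield and Osei, by total department service (lower first): Whitfield (11 years) before Osei (23 years).
Among Andersen, Kowalski, Baptiste and Nguyen, by badge number (higher first): Andersen (490) before Kowalski, Baptiste and Nguyen (420).
Kowalski, Baptiste and Nguyen all have date of promotion to current rank 3 May 2001, so the next rule applies.
Among Kowalski, Baptiste and Nguyen, by total department service (lower first): Kowalski (10 years) before Baptiste (12 years) before Nguyen (21 years).
Full order: Harlow, Tran, Whitfield, Osei, Andersen, Kowalski, Baptiste, Nguyen, Achebe.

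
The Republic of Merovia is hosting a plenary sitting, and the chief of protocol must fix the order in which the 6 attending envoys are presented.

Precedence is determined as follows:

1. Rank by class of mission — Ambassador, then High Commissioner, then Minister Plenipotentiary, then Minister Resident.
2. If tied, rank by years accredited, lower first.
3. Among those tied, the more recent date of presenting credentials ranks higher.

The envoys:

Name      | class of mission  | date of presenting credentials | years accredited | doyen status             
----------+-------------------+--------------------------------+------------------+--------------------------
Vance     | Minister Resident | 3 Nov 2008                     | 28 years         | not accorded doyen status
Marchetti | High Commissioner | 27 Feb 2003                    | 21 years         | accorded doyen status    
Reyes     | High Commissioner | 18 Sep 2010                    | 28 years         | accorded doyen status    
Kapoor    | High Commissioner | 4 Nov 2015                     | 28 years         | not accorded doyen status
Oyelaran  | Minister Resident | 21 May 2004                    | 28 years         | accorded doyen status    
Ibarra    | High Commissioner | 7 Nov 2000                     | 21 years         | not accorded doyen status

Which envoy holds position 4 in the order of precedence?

By class of mission: Marchetti, Ibarra, Kapoor and Reyes (High Commissioner); then Vance and Oyelaran (Minister Resident).
Among Marchetti, Ibarra, Kapoor and Reyes, by years accredited (lower first): Marchetti and Ibarra (21 years) before Kapoor and Reyes (28 years).
Among Marchetti and Ibarra, by date of presenting credentials (later first): Marchetti (27 Feb 2003) before Ibarra (7 Nov 2000).
Among Kapoor and Reyes, by date of presenting credentials (later first): Kapoor (4 Nov 2015) before Reyes (18 Sep 2010).
Vance and Oyelaran both have years accredited 28 years, so the next rule applies.
Among Vance and Oyelaran, by date of presenting credentials (later first): Vance (3 Nov 2008) before Oyelaran (21 May 2004).
Order: Marchetti, Ibarra, Kapoor, Reyes, Vance, Oyelaran.

Reyes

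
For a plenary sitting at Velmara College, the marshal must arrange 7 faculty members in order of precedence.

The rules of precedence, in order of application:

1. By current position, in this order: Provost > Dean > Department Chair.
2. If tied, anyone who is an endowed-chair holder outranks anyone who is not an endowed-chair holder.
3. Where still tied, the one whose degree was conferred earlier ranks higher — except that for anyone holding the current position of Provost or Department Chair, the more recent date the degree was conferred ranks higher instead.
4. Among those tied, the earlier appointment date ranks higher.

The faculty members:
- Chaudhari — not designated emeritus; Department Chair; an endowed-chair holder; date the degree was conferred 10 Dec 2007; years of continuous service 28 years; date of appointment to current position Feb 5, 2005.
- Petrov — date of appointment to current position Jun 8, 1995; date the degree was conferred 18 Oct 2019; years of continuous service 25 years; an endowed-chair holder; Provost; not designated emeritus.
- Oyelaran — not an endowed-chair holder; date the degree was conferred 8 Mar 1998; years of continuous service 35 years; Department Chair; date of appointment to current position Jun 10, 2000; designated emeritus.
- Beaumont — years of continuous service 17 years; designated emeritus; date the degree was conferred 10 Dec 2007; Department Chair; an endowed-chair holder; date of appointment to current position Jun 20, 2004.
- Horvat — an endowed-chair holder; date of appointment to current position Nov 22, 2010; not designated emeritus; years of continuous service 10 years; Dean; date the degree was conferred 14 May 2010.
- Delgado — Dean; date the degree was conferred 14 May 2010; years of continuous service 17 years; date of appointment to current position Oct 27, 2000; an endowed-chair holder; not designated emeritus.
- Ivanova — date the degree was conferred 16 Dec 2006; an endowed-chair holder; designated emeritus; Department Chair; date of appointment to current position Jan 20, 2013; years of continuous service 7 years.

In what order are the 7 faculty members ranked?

By current position: Petrov (Provost); then Delgado and Horvat (Dean); then Beaumont, Chaudhari, Ivanova and Oyelaran (Department Chair).
Delgado and Horvat are each an endowed-chair holder, so the next rule applies.
Delgado and Horvat both have date the degree was conferred 14 May 2010, so the next rule applies.
Among Delgado and Horvat, by date of appointment to current position (earlier first): Delgado (Oct 27, 2000) before Horvat (Nov 22, 2010).
Among Beaumont, Chaudhari, Ivanova and Oyelaran, an endowed-chair holder before not an endowed-chair holder: Beaumont, Chaudhari and Ivanova (an endowed-chair holder) before Oyelaran (not an endowed-chair holder).
Among Beaumont, Chaudhari and Ivanova, by date the degree was conferred (later first) (reversed rule for this group): Beaumont and Chaudhari (10 Dec 2007) before Ivanova (16 Dec 2006).
Among Beaumont and Chaudhari, by date of appointment to current position (earlier first): Beaumont (Jun 20, 2004) before Chaudhari (Feb 5, 2005).
Full order: Petrov, Delgado, Horvat, Beaumont, Chaudhari, Ivanova, Oyelaran.

Petrov, Delgado, Horvat, Beaumont, Chaudhari, Ivanova, Oyelaran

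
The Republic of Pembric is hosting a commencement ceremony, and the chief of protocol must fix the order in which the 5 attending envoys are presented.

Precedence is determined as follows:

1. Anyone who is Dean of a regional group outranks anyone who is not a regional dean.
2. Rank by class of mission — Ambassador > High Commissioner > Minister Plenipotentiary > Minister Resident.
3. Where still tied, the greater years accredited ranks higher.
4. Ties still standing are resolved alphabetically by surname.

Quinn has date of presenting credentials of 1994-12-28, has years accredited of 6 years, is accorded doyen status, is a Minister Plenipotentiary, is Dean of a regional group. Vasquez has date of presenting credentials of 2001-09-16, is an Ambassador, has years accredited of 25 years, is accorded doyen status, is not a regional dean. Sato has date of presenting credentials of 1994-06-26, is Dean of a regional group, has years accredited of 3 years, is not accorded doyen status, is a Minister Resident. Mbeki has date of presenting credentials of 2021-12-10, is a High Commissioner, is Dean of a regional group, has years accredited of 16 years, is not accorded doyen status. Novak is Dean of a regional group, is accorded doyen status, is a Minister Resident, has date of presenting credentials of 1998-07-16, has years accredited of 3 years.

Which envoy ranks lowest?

By the first rule: Mbeki, Quinn, Novak and Sato (each Dean of a regional group); then Vasquez (not a regional dean).
Among Mbeki, Quinn, Novak and Sato, by class of mission: Mbeki (High Commissioner) before Quinn (Minister Plenipotentiary) before Novak and Sato (Minister Resident).
Novak and Sato both have years accredited 3 years, so the next rule applies.
Among Novak and Sato, alphabetically by surname: Novak before Sato.
Order: Mbeki, Quinn, Novak, Sato, Vasquez.

Vasquez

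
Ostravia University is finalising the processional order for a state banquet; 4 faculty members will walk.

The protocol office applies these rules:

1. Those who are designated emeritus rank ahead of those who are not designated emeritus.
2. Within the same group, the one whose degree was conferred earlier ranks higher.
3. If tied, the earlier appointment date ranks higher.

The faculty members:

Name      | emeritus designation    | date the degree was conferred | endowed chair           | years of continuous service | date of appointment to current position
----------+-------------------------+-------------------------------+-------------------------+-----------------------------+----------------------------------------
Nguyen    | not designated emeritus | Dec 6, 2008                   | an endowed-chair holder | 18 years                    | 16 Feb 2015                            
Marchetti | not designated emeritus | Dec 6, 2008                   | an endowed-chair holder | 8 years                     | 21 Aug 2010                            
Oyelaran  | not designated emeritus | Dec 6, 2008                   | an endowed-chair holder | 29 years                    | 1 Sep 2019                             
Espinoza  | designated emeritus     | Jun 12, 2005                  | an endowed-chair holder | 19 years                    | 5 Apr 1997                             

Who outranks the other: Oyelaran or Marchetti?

By the first rule: Espinoza (designated emeritus); then Marchetti, Nguyen and Oyelaran (each not designated emeritus).
Marchetti, Nguyen and Oyelaran all have date the degree was conferred Dec 6, 2008, so the next rule applies.
Among Marchetti, Nguyen and Oyelaran, by date of appointment to current position (earlier first): Marchetti (21 Aug 2010) before Nguyen (16 Feb 2015) before Oyelaran (1 Sep 2019).
So Marchetti takes precedence.

Marchetti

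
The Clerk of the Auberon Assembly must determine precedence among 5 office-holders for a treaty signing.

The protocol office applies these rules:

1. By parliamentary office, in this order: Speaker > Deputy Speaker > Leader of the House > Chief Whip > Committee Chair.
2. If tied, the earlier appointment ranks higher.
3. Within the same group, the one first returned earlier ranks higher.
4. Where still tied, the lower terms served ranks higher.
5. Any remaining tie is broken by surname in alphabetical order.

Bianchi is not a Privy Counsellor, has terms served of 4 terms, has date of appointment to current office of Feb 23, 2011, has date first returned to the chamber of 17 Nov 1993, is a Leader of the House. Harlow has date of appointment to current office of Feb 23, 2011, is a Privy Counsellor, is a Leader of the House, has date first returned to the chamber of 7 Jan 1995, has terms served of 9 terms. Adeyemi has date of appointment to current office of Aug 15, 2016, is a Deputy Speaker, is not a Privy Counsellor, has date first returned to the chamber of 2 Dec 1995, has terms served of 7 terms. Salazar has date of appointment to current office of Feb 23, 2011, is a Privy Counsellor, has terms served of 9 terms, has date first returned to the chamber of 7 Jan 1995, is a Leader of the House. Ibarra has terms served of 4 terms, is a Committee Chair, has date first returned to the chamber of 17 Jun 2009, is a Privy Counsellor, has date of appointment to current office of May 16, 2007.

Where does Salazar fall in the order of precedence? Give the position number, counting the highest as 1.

4

By parliamentary office: Adeyemi (Deputy Speaker); then Bianchi, Harlow and Salazar (Leader of the House); then Ibarra (Committee Chair).
Bianchi, Harlow and Salazar all have date of appointment to current office Feb 23, 2011, so the next rule applies.
Among Bianchi, Harlow and Salazar, by date first returned to the chamber (earlier first): Bianchi (17 Nov 1993) before Harlow and Salazar (7 Jan 1995).
Harlow and Salazar both have terms served 9 terms, so the next rule applies.
Among Harlow and Salazar, alphabetically by surname: Harlow before Salazar.
Order: Adeyemi, Bianchi, Harlow, Salazar, Ibarra. So position 4.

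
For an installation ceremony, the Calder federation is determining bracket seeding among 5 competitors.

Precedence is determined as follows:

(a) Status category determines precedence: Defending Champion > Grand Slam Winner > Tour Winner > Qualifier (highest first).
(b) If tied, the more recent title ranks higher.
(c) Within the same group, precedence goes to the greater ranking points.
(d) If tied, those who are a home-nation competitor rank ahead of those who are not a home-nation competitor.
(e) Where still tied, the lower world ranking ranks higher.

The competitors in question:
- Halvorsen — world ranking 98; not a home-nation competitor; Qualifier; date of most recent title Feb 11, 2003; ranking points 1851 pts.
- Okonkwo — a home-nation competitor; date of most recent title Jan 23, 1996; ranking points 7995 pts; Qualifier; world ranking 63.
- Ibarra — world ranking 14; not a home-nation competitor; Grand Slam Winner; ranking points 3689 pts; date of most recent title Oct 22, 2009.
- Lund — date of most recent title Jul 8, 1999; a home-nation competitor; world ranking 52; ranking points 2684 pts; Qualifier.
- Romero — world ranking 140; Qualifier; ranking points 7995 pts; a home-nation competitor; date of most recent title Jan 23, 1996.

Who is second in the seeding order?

By status category: Ibarra (Grand Slam Winner); then Halvorsen, Lund, Okonkwo and Romero (Qualifier).
Among Halvorsen, Lund, Okonkwo and Romero, by date of most recent title (later first): Halvorsen (Feb 11, 2003) before Lund (Jul 8, 1999) before Okonkwo and Romero (Jan 23, 1996).
Okonkwo and Romero both have ranking points 7995 pts, so the next rule applies.
Okonkwo and Romero are each a home-nation competitor, so the next rule applies.
Among Okonkwo and Romero, by world ranking (lower first): Okonkwo (63) before Romero (140).
Order: Ibarra, Halvorsen, Lund, Okonkwo, Romero.

Halvorsen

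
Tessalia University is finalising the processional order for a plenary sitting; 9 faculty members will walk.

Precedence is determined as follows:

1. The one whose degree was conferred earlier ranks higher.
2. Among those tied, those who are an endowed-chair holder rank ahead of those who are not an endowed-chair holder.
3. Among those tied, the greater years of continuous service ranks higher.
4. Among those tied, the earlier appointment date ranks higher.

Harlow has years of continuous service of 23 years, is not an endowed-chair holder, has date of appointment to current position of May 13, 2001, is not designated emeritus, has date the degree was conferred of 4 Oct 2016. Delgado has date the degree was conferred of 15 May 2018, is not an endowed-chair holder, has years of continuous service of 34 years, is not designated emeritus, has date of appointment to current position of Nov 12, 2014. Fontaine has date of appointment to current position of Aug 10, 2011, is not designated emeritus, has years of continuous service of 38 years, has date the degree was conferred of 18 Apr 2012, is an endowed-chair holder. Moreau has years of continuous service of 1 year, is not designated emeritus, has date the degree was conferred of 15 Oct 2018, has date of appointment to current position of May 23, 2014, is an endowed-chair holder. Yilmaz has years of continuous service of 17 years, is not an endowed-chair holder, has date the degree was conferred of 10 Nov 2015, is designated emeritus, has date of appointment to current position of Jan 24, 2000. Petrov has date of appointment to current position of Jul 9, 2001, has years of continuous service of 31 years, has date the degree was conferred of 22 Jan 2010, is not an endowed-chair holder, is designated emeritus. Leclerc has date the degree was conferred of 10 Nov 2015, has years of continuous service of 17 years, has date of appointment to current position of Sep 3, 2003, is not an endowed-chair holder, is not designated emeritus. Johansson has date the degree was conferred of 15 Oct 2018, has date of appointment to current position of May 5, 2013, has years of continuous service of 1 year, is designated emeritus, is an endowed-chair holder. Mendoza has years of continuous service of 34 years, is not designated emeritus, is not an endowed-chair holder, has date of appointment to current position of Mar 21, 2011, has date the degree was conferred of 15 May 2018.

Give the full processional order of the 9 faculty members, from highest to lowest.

By date the degree was conferred (earlier first): Petrov (22 Jan 2010); then Fontaine (18 Apr 2012); then Yilmaz and Leclerc (both 10 Nov 2015); then Harlow (4 Oct 2016); then Mendoza and Delgado (both 15 May 2018); then Johansson and Moreau (both 15 Oct 2018).
Yilmaz and Leclerc are each not an endowed-chair holder, so the next rule applies.
Yilmaz and Leclerc both have years of continuous service 17 years, so the next rule applies.
Among Yilmaz and Leclerc, by date of appointment to current position (earlier first): Yilmaz (Jan 24, 2000) before Leclerc (Sep 3, 2003).
Mendoza and Delgado are each not an endowed-chair holder, so the next rule applies.
Mendoza and Delgado both have years of continuous service 34 years, so the next rule applies.
Among Mendoza and Delgado, by date of appointment to current position (earlier first): Mendoza (Mar 21, 2011) before Delgado (Nov 12, 2014).
Johansson and Moreau are each an endowed-chair holder, so the next rule applies.
Johansson and Moreau both have years of continuous service 1 year, so the next rule applies.
Among Johansson and Moreau, by date of appointment to current position (earlier first): Johansson (May 5, 2013) before Moreau (May 23, 2014).
Full order: Petrov, Fontaine, Yilmaz, Leclerc, Harlow, Mendoza, Delgado, Johansson, Moreau.

Petrov, Fontaine, Yilmaz, Leclerc, Harlow, Mendoza, Delgado, Johansson, Moreau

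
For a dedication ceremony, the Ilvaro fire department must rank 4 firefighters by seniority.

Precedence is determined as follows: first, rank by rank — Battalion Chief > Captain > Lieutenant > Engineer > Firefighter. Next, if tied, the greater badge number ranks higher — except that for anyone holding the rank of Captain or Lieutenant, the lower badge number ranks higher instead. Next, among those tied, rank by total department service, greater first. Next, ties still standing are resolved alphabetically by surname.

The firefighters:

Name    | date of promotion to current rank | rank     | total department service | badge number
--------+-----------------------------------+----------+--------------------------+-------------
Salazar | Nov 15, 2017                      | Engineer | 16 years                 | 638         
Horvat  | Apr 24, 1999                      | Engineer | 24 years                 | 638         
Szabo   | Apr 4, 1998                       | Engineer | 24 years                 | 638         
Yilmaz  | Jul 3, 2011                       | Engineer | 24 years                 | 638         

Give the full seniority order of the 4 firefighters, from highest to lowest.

Horvat, Szabo, Yilmaz, Salazar

By rank: Horvat, Szabo, Yilmaz and Salazar (Engineer).
Horvat, Szabo, Yilmaz and Salazar all have badge number 638, so the next rule applies.
Among Horvat, Szabo, Yilmaz and Salazar, by total department service (higher first): Horvat, Szabo and Yilmaz (24 years) before Salazar (16 years).
Among Horvat, Szabo and Yilmaz, alphabetically by surname: Horvat before Szabo before Yilmaz.
Full order: Horvat, Szabo, Yilmaz, Salazar.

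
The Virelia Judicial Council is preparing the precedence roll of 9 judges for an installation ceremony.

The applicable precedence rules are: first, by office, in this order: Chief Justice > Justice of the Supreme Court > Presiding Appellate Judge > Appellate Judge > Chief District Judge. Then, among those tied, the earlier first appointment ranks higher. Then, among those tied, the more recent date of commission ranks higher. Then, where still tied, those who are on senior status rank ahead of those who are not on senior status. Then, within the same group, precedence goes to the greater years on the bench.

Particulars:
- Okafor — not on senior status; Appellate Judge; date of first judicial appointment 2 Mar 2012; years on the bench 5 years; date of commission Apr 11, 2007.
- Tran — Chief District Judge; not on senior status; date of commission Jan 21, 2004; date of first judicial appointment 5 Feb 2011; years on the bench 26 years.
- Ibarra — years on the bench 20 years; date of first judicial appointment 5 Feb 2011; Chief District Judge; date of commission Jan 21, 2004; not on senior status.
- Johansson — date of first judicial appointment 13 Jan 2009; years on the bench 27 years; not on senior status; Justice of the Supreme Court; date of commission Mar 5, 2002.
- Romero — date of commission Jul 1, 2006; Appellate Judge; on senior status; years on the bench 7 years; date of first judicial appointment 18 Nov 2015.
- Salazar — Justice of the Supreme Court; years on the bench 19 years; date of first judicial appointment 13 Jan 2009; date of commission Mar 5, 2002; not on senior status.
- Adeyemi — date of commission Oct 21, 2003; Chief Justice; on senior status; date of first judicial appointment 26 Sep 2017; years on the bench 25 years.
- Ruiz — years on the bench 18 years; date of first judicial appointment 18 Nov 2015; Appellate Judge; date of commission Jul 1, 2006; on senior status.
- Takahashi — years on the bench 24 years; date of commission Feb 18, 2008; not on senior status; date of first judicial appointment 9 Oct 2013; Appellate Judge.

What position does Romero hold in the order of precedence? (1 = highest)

By office: Adeyemi (Chief Justice); then Johansson and Salazar (Justice of the Supreme Court); then Okafor, Takahashi, Ruiz and Romero (Appellate Judge); then Tran and Ibarra (Chief District Judge).
Johansson and Salazar both have date of first judicial appointment 13 Jan 2009, so the next rule applies.
Johansson and Salazar both have date of commission Mar 5, 2002, so the next rule applies.
Johansson and Salazar are each not on senior status, so the next rule applies.
Among Johansson and Salazar, by years on the bench (higher first): Johansson (27 years) before Salazar (19 years).
Among Okafor, Takahashi, Ruiz and Romero, by date of first judicial appointment (earlier first): Okafor (2 Mar 2012) before Takahashi (9 Oct 2013) before Ruiz and Romero (18 Nov 2015).
Ruiz and Romero both have date of commission Jul 1, 2006, so the next rule applies.
Ruiz and Romero are each on senior status, so the next rule applies.
Among Ruiz and Romero, by years on the bench (higher first): Ruiz (18 years) before Romero (7 years).
Tran and Ibarra both have date of first judicial appointment 5 Feb 2011, so the next rule applies.
Tran and Ibarra both have date of commission Jan 21, 2004, so the next rule applies.
Tran and Ibarra are each not on senior status, so the next rule applies.
Among Tran and Ibarra, by years on the bench (higher first): Tran (26 years) before Ibarra (20 years).
Order: Adeyemi, Johansson, Salazar, Okafor, Takahashi, Ruiz, Romero, Tran, Ibarra. So position 7.

7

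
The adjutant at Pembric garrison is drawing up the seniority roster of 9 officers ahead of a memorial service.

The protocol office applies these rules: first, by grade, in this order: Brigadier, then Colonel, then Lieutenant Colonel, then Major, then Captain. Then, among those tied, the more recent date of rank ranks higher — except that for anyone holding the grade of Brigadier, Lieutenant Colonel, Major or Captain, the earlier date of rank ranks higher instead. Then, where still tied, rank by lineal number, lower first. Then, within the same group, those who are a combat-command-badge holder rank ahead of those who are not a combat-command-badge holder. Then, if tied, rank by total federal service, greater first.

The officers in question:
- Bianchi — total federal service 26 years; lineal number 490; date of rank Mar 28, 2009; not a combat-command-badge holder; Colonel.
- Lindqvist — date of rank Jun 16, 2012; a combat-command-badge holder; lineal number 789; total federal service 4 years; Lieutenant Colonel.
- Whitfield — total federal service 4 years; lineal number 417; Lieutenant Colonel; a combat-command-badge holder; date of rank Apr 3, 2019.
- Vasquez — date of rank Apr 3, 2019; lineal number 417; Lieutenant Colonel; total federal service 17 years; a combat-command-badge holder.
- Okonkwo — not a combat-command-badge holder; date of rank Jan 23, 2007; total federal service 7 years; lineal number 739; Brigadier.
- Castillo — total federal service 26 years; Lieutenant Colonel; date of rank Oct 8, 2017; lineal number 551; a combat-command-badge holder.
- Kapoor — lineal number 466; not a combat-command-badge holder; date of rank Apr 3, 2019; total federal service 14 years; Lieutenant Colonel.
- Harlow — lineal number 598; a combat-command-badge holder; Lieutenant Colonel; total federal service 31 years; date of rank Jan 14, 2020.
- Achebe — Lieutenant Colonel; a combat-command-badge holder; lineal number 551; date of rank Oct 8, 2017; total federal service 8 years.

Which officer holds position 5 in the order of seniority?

By grade: Okonkwo (Brigadier); then Bianchi (Colonel); then Lindqvist, Castillo, Achebe, Vasquez, Whitfield, Kapoor and Harlow (Lieutenant Colonel).
Among Lindqvist, Castillo, Achebe, Vasquez, Whitfield, Kapoor and Harlow, by date of rank (earlier first) (reversed rule for this group): Lindqvist (Jun 16, 2012) before Castillo and Achebe (Oct 8, 2017) before Vasquez, Whitfield and Kapoor (Apr 3, 2019) before Harlow (Jan 14, 2020).
Castillo and Achebe both have lineal number 551, so the next rule applies.
Castillo and Achebe are each a combat-command-badge holder, so the next rule applies.
Among Castillo and Achebe, by total federal service (higher first): Castillo (26 years) before Achebe (8 years).
Among Vasquez, Whitfield and Kapoor, by lineal number (lower first): Vasquez and Whitfield (417) before Kapoor (466).
Vasquez and Whitfield are each a combat-command-badge holder, so the next rule applies.
Among Vasquez and Whitfield, by total federal service (higher first): Vasquez (17 years) before Whitfield (4 years).
Order: Okonkwo, Bianchi, Lindqvist, Castillo, Achebe, Vasquez, Whitfield, Kapoor, Harlow.

Achebe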